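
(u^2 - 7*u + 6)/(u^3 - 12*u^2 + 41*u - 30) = 1/(u - 5)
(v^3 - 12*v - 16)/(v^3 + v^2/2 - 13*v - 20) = 2*(v + 2)/(2*v + 5)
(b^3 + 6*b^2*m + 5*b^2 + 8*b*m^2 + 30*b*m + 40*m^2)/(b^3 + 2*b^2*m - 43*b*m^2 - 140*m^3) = (b^2 + 2*b*m + 5*b + 10*m)/(b^2 - 2*b*m - 35*m^2)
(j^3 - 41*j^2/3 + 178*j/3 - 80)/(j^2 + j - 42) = (3*j^2 - 23*j + 40)/(3*(j + 7))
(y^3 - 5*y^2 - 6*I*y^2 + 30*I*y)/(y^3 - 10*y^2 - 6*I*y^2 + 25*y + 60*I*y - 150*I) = y/(y - 5)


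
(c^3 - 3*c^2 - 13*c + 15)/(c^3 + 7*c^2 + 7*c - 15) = (c - 5)/(c + 5)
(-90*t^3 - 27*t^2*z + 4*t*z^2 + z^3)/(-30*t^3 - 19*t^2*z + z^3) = (6*t + z)/(2*t + z)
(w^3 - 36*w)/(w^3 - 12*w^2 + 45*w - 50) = w*(w^2 - 36)/(w^3 - 12*w^2 + 45*w - 50)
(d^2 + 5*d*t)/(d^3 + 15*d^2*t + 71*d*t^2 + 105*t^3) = d/(d^2 + 10*d*t + 21*t^2)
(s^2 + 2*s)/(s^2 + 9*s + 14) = s/(s + 7)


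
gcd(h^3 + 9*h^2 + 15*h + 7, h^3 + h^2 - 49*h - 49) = h^2 + 8*h + 7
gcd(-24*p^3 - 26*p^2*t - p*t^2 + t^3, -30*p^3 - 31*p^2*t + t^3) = 6*p^2 + 5*p*t - t^2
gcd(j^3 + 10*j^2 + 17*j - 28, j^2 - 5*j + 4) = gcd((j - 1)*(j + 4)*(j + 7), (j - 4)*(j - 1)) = j - 1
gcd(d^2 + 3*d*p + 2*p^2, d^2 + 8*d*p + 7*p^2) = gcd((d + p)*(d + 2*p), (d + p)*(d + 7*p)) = d + p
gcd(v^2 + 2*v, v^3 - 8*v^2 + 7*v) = v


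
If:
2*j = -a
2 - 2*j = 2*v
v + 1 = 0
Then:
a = -4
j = 2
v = -1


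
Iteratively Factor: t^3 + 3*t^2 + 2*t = (t + 1)*(t^2 + 2*t) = (t + 1)*(t + 2)*(t)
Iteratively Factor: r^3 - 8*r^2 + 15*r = (r)*(r^2 - 8*r + 15) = r*(r - 5)*(r - 3)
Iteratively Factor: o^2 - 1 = (o - 1)*(o + 1)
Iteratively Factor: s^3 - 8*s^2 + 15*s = (s - 3)*(s^2 - 5*s) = s*(s - 3)*(s - 5)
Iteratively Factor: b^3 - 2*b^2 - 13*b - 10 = (b - 5)*(b^2 + 3*b + 2) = (b - 5)*(b + 1)*(b + 2)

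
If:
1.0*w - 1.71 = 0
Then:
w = 1.71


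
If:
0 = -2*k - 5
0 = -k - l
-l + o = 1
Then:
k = -5/2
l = 5/2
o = 7/2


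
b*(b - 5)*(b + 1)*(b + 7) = b^4 + 3*b^3 - 33*b^2 - 35*b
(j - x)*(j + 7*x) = j^2 + 6*j*x - 7*x^2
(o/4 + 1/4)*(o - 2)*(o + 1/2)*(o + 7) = o^4/4 + 13*o^3/8 - 3*o^2/2 - 37*o/8 - 7/4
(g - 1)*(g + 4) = g^2 + 3*g - 4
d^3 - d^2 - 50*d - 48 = (d - 8)*(d + 1)*(d + 6)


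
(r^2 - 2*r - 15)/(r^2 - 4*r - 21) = (r - 5)/(r - 7)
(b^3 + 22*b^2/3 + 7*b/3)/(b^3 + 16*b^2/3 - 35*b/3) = (3*b + 1)/(3*b - 5)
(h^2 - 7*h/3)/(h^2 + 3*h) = (h - 7/3)/(h + 3)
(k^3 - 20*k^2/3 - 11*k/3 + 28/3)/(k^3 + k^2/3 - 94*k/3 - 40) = (k^2 - 8*k + 7)/(k^2 - k - 30)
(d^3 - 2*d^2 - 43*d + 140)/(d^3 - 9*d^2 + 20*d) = (d + 7)/d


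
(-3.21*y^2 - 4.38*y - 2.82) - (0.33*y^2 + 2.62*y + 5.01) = -3.54*y^2 - 7.0*y - 7.83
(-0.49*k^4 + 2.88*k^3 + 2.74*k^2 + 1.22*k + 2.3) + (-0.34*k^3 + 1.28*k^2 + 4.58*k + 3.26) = -0.49*k^4 + 2.54*k^3 + 4.02*k^2 + 5.8*k + 5.56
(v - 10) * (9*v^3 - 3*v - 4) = 9*v^4 - 90*v^3 - 3*v^2 + 26*v + 40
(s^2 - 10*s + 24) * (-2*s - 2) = -2*s^3 + 18*s^2 - 28*s - 48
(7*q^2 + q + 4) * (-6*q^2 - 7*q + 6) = -42*q^4 - 55*q^3 + 11*q^2 - 22*q + 24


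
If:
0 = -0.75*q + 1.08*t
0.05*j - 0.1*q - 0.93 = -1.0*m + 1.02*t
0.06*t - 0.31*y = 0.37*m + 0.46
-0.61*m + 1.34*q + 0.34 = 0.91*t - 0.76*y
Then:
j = 19.5608867700762 - 10.9057454528375*y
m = -1.0617169428038*y - 1.43670373284173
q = -1.98804645209774*y - 1.71792914763454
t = -1.38058781395677*y - 1.19300635252398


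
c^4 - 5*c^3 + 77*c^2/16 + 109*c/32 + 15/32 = (c - 3)*(c - 5/2)*(c + 1/4)^2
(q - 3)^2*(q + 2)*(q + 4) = q^4 - 19*q^2 + 6*q + 72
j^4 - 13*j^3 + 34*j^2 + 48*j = j*(j - 8)*(j - 6)*(j + 1)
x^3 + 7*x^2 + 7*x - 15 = (x - 1)*(x + 3)*(x + 5)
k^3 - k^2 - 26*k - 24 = (k - 6)*(k + 1)*(k + 4)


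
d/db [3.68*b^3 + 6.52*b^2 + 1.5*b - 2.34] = 11.04*b^2 + 13.04*b + 1.5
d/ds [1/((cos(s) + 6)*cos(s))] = 2*(cos(s) + 3)*sin(s)/((cos(s) + 6)^2*cos(s)^2)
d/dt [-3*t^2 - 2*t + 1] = -6*t - 2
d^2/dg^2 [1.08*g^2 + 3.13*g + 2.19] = 2.16000000000000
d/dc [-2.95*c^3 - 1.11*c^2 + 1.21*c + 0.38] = -8.85*c^2 - 2.22*c + 1.21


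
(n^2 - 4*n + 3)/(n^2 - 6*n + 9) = (n - 1)/(n - 3)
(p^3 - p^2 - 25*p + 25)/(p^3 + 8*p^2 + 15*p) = (p^2 - 6*p + 5)/(p*(p + 3))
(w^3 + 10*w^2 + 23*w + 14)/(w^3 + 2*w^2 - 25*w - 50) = (w^2 + 8*w + 7)/(w^2 - 25)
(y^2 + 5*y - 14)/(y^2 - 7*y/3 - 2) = 3*(-y^2 - 5*y + 14)/(-3*y^2 + 7*y + 6)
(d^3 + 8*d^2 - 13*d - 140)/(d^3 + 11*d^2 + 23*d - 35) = (d - 4)/(d - 1)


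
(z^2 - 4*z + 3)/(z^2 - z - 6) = (z - 1)/(z + 2)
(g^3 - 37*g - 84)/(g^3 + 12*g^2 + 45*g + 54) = (g^2 - 3*g - 28)/(g^2 + 9*g + 18)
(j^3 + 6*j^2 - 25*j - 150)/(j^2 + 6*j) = j - 25/j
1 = 1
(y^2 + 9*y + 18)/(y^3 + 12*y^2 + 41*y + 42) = (y + 6)/(y^2 + 9*y + 14)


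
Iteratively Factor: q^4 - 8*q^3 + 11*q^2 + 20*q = (q + 1)*(q^3 - 9*q^2 + 20*q) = (q - 5)*(q + 1)*(q^2 - 4*q) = q*(q - 5)*(q + 1)*(q - 4)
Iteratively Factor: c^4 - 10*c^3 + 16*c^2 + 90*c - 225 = (c - 5)*(c^3 - 5*c^2 - 9*c + 45) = (c - 5)*(c + 3)*(c^2 - 8*c + 15) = (c - 5)^2*(c + 3)*(c - 3)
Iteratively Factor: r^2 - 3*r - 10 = (r - 5)*(r + 2)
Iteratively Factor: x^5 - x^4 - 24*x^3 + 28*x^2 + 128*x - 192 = (x - 4)*(x^4 + 3*x^3 - 12*x^2 - 20*x + 48) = (x - 4)*(x - 2)*(x^3 + 5*x^2 - 2*x - 24) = (x - 4)*(x - 2)*(x + 4)*(x^2 + x - 6) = (x - 4)*(x - 2)^2*(x + 4)*(x + 3)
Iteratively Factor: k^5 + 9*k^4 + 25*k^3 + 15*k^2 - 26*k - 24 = (k - 1)*(k^4 + 10*k^3 + 35*k^2 + 50*k + 24) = (k - 1)*(k + 2)*(k^3 + 8*k^2 + 19*k + 12) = (k - 1)*(k + 1)*(k + 2)*(k^2 + 7*k + 12) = (k - 1)*(k + 1)*(k + 2)*(k + 3)*(k + 4)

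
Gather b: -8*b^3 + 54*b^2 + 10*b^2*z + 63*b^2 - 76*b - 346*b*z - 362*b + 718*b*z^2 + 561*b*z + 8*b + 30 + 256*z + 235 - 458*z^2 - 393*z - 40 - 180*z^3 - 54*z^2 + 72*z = -8*b^3 + b^2*(10*z + 117) + b*(718*z^2 + 215*z - 430) - 180*z^3 - 512*z^2 - 65*z + 225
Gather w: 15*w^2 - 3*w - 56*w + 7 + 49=15*w^2 - 59*w + 56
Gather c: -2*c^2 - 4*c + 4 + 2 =-2*c^2 - 4*c + 6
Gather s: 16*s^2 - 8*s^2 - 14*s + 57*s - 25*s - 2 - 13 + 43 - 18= 8*s^2 + 18*s + 10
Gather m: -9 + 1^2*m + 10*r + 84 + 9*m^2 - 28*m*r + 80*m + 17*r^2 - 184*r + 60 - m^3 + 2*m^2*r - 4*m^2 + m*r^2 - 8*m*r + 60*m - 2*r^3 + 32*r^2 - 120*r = -m^3 + m^2*(2*r + 5) + m*(r^2 - 36*r + 141) - 2*r^3 + 49*r^2 - 294*r + 135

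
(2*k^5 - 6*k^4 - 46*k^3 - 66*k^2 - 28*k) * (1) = 2*k^5 - 6*k^4 - 46*k^3 - 66*k^2 - 28*k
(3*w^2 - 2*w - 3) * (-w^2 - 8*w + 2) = -3*w^4 - 22*w^3 + 25*w^2 + 20*w - 6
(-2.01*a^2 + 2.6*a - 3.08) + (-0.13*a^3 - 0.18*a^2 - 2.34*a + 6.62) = -0.13*a^3 - 2.19*a^2 + 0.26*a + 3.54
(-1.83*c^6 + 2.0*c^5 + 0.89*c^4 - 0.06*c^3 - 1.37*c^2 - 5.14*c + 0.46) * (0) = 0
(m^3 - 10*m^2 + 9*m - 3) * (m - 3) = m^4 - 13*m^3 + 39*m^2 - 30*m + 9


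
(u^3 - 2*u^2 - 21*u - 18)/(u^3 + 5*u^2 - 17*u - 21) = (u^2 - 3*u - 18)/(u^2 + 4*u - 21)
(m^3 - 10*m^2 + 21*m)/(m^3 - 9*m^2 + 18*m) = (m - 7)/(m - 6)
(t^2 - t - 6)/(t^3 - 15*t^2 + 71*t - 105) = (t + 2)/(t^2 - 12*t + 35)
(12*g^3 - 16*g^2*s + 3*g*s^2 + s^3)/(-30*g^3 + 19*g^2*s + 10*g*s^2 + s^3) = (-2*g + s)/(5*g + s)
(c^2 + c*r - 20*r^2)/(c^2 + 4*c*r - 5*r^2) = (-c + 4*r)/(-c + r)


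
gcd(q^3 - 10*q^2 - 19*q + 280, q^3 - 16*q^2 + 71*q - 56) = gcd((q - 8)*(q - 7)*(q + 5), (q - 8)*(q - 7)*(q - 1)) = q^2 - 15*q + 56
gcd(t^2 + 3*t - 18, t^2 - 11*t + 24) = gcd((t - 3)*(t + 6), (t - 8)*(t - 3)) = t - 3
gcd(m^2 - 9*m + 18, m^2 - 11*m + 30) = m - 6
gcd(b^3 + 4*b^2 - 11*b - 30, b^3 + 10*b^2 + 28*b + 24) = b + 2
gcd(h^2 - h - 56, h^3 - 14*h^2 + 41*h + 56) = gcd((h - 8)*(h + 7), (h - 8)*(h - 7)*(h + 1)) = h - 8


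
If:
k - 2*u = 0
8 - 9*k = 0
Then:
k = 8/9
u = 4/9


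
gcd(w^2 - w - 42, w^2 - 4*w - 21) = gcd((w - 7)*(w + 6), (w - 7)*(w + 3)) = w - 7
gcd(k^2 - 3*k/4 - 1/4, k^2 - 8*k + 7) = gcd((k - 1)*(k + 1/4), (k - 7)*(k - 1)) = k - 1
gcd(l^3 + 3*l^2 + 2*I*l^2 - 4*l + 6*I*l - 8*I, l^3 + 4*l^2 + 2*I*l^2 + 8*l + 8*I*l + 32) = l + 4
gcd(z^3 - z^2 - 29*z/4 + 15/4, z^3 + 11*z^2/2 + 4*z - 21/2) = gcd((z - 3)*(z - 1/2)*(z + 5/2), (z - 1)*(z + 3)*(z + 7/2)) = 1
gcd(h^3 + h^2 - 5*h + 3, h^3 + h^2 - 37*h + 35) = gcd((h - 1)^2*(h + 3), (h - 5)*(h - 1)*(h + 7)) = h - 1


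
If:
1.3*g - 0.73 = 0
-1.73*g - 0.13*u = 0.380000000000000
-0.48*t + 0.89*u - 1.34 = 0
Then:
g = 0.56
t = -22.07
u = -10.40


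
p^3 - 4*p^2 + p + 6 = (p - 3)*(p - 2)*(p + 1)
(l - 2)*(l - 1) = l^2 - 3*l + 2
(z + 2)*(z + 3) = z^2 + 5*z + 6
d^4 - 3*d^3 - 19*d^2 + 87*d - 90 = (d - 3)^2*(d - 2)*(d + 5)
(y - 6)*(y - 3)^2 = y^3 - 12*y^2 + 45*y - 54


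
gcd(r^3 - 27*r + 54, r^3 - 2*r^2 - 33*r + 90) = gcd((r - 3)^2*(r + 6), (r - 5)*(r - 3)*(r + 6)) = r^2 + 3*r - 18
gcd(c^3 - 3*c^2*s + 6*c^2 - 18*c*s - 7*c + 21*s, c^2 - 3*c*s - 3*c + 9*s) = -c + 3*s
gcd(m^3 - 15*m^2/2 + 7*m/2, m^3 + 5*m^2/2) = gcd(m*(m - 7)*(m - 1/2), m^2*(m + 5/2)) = m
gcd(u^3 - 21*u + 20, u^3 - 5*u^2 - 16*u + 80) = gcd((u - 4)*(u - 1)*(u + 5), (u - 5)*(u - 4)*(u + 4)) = u - 4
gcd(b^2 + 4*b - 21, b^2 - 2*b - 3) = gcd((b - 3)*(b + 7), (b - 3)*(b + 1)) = b - 3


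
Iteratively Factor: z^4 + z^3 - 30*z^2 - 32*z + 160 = (z - 2)*(z^3 + 3*z^2 - 24*z - 80) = (z - 5)*(z - 2)*(z^2 + 8*z + 16) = (z - 5)*(z - 2)*(z + 4)*(z + 4)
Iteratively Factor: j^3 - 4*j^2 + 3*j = (j - 3)*(j^2 - j) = j*(j - 3)*(j - 1)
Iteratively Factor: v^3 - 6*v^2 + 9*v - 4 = (v - 1)*(v^2 - 5*v + 4) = (v - 4)*(v - 1)*(v - 1)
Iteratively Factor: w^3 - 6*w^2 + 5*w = (w - 1)*(w^2 - 5*w) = w*(w - 1)*(w - 5)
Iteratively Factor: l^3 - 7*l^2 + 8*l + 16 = (l - 4)*(l^2 - 3*l - 4) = (l - 4)^2*(l + 1)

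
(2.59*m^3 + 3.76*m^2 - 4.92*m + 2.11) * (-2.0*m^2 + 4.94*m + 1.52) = -5.18*m^5 + 5.2746*m^4 + 32.3512*m^3 - 22.8096*m^2 + 2.945*m + 3.2072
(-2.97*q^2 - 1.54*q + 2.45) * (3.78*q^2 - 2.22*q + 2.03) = -11.2266*q^4 + 0.772200000000001*q^3 + 6.6507*q^2 - 8.5652*q + 4.9735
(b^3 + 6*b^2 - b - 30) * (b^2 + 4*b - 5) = b^5 + 10*b^4 + 18*b^3 - 64*b^2 - 115*b + 150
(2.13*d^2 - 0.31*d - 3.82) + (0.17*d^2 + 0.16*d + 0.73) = 2.3*d^2 - 0.15*d - 3.09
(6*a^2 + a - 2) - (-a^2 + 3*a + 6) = 7*a^2 - 2*a - 8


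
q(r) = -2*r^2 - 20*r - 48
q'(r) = -4*r - 20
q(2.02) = -96.56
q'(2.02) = -28.08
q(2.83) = -120.62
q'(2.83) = -31.32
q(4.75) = -188.12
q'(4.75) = -39.00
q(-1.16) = -27.49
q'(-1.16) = -15.36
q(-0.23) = -43.51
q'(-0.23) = -19.08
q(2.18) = -101.10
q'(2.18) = -28.72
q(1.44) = -80.95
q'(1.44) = -25.76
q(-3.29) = -3.85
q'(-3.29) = -6.84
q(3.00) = -126.00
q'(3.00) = -32.00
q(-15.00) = -198.00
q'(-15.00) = 40.00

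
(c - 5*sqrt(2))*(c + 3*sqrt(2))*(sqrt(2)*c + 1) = sqrt(2)*c^3 - 3*c^2 - 32*sqrt(2)*c - 30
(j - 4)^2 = j^2 - 8*j + 16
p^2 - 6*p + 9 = (p - 3)^2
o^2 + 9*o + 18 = (o + 3)*(o + 6)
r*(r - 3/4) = r^2 - 3*r/4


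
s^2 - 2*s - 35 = (s - 7)*(s + 5)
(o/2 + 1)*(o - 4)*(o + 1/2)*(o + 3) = o^4/2 + 3*o^3/4 - 27*o^2/4 - 31*o/2 - 6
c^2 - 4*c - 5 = (c - 5)*(c + 1)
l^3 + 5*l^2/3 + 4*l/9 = l*(l + 1/3)*(l + 4/3)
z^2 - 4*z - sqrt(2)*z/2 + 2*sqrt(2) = (z - 4)*(z - sqrt(2)/2)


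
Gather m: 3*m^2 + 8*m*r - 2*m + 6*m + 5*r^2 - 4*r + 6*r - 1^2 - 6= 3*m^2 + m*(8*r + 4) + 5*r^2 + 2*r - 7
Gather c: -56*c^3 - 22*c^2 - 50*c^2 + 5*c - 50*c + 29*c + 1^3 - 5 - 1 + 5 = -56*c^3 - 72*c^2 - 16*c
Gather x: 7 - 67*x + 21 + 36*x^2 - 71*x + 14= 36*x^2 - 138*x + 42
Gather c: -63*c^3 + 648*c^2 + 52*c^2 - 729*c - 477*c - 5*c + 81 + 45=-63*c^3 + 700*c^2 - 1211*c + 126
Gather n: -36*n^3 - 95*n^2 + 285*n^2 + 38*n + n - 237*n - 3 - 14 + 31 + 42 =-36*n^3 + 190*n^2 - 198*n + 56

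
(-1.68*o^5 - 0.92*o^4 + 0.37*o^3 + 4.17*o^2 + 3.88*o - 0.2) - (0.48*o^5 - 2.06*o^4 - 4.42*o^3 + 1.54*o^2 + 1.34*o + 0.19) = -2.16*o^5 + 1.14*o^4 + 4.79*o^3 + 2.63*o^2 + 2.54*o - 0.39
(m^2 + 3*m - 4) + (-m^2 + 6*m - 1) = 9*m - 5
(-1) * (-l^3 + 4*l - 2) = l^3 - 4*l + 2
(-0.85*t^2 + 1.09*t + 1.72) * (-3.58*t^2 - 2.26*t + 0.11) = 3.043*t^4 - 1.9812*t^3 - 8.7145*t^2 - 3.7673*t + 0.1892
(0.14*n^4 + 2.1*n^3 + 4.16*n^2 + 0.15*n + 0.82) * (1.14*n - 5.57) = 0.1596*n^5 + 1.6142*n^4 - 6.9546*n^3 - 23.0002*n^2 + 0.0992999999999998*n - 4.5674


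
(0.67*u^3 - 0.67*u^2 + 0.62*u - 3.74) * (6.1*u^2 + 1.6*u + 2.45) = 4.087*u^5 - 3.015*u^4 + 4.3515*u^3 - 23.4635*u^2 - 4.465*u - 9.163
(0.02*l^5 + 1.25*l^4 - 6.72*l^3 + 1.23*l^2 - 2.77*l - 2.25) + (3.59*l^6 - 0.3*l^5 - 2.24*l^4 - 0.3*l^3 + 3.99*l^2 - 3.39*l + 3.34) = 3.59*l^6 - 0.28*l^5 - 0.99*l^4 - 7.02*l^3 + 5.22*l^2 - 6.16*l + 1.09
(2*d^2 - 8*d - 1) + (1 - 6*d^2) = -4*d^2 - 8*d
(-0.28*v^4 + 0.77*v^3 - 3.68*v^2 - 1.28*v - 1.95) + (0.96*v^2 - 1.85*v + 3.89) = -0.28*v^4 + 0.77*v^3 - 2.72*v^2 - 3.13*v + 1.94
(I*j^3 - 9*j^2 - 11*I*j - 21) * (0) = 0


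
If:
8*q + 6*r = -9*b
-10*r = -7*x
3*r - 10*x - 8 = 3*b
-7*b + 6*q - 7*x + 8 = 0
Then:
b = 5776/3127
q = -3684/3127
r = -3752/3127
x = -5360/3127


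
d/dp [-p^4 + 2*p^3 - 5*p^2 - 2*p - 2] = -4*p^3 + 6*p^2 - 10*p - 2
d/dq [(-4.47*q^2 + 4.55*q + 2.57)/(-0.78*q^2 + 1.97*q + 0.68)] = (-5.2569*q^2 - 2.07*q - 1.9689)/(0.6084*q^4 - 3.0732*q^3 + 2.8201*q^2 + 2.6792*q + 0.4624)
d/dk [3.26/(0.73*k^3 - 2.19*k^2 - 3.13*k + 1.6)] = (-7.1394*k^2 + 14.2788*k + 10.2038)/(0.73*k^3 - 2.19*k^2 - 3.13*k + 1.6)^2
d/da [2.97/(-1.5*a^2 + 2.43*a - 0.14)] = (8.91*a - 7.2171)/(1.5*a^2 - 2.43*a + 0.14)^2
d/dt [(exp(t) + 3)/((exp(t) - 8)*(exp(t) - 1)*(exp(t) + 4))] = 2*(-exp(3*t) - 2*exp(2*t) + 15*exp(t) + 58)*exp(t)/(exp(6*t) - 10*exp(5*t) - 31*exp(4*t) + 344*exp(3*t) + 464*exp(2*t) - 1792*exp(t) + 1024)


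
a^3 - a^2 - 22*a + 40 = (a - 4)*(a - 2)*(a + 5)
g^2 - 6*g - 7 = (g - 7)*(g + 1)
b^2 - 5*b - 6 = (b - 6)*(b + 1)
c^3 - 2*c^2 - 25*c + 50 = (c - 5)*(c - 2)*(c + 5)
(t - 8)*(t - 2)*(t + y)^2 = t^4 + 2*t^3*y - 10*t^3 + t^2*y^2 - 20*t^2*y + 16*t^2 - 10*t*y^2 + 32*t*y + 16*y^2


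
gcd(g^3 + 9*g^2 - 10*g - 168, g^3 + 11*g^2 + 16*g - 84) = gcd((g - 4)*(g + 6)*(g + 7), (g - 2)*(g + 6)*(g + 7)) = g^2 + 13*g + 42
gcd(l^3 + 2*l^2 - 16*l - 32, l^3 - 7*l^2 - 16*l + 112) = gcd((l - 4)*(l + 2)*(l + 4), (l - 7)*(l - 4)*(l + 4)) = l^2 - 16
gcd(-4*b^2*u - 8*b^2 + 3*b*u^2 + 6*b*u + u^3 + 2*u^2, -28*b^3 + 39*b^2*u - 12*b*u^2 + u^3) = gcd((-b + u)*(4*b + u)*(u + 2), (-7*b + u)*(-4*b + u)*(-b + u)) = -b + u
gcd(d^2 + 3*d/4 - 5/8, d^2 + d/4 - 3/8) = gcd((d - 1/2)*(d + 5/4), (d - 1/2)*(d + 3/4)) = d - 1/2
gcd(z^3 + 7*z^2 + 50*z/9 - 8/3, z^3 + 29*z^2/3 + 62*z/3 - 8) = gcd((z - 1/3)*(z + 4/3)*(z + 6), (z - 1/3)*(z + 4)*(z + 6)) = z^2 + 17*z/3 - 2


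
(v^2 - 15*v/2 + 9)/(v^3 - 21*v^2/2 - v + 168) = (2*v - 3)/(2*v^2 - 9*v - 56)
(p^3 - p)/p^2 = p - 1/p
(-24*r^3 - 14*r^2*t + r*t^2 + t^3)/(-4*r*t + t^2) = 6*r^2/t + 5*r + t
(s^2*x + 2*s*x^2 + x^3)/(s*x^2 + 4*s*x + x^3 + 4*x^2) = (s + x)/(x + 4)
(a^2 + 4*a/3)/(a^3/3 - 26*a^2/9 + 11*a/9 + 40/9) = 3*a*(3*a + 4)/(3*a^3 - 26*a^2 + 11*a + 40)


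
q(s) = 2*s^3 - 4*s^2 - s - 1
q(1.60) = -4.65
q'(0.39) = -3.21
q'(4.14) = 68.72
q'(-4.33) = 146.13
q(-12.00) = -4021.00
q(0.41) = -1.94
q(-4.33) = -234.03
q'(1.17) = -2.15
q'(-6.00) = 263.00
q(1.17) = -4.44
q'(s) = 6*s^2 - 8*s - 1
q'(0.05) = -1.38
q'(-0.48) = 4.22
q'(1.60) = 1.56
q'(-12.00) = 959.00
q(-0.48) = -1.66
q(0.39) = -1.88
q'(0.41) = -3.27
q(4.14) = 68.22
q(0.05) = -1.06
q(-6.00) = -571.00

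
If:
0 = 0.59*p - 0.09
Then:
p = 0.15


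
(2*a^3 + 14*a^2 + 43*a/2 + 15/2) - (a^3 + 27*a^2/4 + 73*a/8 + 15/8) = a^3 + 29*a^2/4 + 99*a/8 + 45/8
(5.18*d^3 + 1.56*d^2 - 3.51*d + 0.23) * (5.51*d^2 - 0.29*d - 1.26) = 28.5418*d^5 + 7.0934*d^4 - 26.3193*d^3 + 0.3196*d^2 + 4.3559*d - 0.2898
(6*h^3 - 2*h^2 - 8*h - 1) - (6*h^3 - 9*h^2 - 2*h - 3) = 7*h^2 - 6*h + 2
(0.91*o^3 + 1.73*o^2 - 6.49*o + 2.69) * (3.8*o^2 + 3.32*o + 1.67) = 3.458*o^5 + 9.5952*o^4 - 17.3987*o^3 - 8.4357*o^2 - 1.9075*o + 4.4923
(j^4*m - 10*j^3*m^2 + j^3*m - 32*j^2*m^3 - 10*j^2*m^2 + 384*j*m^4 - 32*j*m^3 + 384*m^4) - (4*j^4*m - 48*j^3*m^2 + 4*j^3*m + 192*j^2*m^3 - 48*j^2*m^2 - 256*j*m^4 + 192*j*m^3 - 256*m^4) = -3*j^4*m + 38*j^3*m^2 - 3*j^3*m - 224*j^2*m^3 + 38*j^2*m^2 + 640*j*m^4 - 224*j*m^3 + 640*m^4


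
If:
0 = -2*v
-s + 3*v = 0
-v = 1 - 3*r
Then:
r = 1/3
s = 0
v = 0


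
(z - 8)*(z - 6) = z^2 - 14*z + 48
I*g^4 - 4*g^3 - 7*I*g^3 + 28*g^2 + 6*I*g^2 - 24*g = g*(g - 6)*(g + 4*I)*(I*g - I)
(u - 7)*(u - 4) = u^2 - 11*u + 28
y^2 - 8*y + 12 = (y - 6)*(y - 2)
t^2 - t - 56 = (t - 8)*(t + 7)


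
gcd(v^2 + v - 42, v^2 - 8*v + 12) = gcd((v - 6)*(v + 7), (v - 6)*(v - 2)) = v - 6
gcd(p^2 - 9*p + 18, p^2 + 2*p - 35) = 1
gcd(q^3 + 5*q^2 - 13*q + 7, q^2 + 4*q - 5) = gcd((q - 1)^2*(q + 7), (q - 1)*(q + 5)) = q - 1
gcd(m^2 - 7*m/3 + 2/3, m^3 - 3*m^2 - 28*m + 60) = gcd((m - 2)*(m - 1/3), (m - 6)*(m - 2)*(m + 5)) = m - 2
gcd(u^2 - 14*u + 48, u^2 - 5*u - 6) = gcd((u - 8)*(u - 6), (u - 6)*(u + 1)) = u - 6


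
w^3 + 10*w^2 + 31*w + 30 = (w + 2)*(w + 3)*(w + 5)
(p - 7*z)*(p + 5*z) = p^2 - 2*p*z - 35*z^2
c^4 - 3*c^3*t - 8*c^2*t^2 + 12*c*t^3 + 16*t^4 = (c - 4*t)*(c - 2*t)*(c + t)*(c + 2*t)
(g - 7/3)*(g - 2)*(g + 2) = g^3 - 7*g^2/3 - 4*g + 28/3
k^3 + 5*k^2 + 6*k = k*(k + 2)*(k + 3)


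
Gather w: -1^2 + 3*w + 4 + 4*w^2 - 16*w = 4*w^2 - 13*w + 3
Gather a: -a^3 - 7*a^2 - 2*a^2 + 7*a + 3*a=-a^3 - 9*a^2 + 10*a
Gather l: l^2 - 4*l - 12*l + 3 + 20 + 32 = l^2 - 16*l + 55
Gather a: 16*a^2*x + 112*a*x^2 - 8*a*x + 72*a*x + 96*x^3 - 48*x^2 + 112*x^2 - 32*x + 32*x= 16*a^2*x + a*(112*x^2 + 64*x) + 96*x^3 + 64*x^2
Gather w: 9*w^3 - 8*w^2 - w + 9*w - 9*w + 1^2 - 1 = 9*w^3 - 8*w^2 - w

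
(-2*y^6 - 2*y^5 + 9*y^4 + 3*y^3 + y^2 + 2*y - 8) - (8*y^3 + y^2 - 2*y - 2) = -2*y^6 - 2*y^5 + 9*y^4 - 5*y^3 + 4*y - 6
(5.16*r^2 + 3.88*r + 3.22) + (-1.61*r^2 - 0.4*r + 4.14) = 3.55*r^2 + 3.48*r + 7.36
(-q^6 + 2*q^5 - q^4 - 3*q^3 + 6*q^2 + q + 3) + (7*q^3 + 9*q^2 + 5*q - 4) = -q^6 + 2*q^5 - q^4 + 4*q^3 + 15*q^2 + 6*q - 1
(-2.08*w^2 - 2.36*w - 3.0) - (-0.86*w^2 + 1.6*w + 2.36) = -1.22*w^2 - 3.96*w - 5.36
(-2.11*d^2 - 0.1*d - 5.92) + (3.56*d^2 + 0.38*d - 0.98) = 1.45*d^2 + 0.28*d - 6.9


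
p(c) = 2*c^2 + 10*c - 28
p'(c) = 4*c + 10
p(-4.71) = -30.73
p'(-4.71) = -8.84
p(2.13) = 2.37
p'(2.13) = 18.52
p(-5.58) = -21.53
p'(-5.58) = -12.32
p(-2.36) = -40.46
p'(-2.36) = 0.56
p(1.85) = -2.66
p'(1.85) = 17.40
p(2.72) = 14.00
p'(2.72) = 20.88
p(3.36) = 28.18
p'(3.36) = 23.44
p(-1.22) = -37.22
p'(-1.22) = 5.12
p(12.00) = 380.00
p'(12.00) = 58.00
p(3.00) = 20.00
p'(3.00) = 22.00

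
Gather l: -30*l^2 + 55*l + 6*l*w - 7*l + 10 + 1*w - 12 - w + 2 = -30*l^2 + l*(6*w + 48)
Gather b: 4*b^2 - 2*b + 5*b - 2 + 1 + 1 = 4*b^2 + 3*b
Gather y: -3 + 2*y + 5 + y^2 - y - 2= y^2 + y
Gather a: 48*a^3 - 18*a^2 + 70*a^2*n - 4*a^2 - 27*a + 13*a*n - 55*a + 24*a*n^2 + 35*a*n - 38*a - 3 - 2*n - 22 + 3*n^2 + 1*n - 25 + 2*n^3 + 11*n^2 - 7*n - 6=48*a^3 + a^2*(70*n - 22) + a*(24*n^2 + 48*n - 120) + 2*n^3 + 14*n^2 - 8*n - 56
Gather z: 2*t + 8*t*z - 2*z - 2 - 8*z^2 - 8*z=2*t - 8*z^2 + z*(8*t - 10) - 2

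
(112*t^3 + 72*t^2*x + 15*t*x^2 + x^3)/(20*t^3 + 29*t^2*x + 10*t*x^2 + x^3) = (28*t^2 + 11*t*x + x^2)/(5*t^2 + 6*t*x + x^2)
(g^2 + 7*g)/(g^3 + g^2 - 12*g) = (g + 7)/(g^2 + g - 12)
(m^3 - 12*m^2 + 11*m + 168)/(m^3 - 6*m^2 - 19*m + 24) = (m - 7)/(m - 1)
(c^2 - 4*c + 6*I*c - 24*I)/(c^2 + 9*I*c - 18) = (c - 4)/(c + 3*I)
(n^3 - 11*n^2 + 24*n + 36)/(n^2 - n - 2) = (n^2 - 12*n + 36)/(n - 2)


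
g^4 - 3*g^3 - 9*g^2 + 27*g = g*(g - 3)^2*(g + 3)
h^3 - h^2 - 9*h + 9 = (h - 3)*(h - 1)*(h + 3)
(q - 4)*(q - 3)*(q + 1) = q^3 - 6*q^2 + 5*q + 12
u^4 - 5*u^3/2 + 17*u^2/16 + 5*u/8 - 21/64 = (u - 7/4)*(u - 3/4)*(u - 1/2)*(u + 1/2)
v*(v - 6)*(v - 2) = v^3 - 8*v^2 + 12*v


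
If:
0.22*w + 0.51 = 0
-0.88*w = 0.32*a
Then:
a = 6.38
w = -2.32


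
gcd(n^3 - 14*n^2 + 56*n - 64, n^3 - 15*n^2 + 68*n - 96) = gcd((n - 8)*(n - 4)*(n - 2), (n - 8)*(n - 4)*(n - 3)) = n^2 - 12*n + 32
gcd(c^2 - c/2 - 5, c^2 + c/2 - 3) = c + 2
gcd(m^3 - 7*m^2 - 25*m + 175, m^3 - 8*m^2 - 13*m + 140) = m^2 - 12*m + 35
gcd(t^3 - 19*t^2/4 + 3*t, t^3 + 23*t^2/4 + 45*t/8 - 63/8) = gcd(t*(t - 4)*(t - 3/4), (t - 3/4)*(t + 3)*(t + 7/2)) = t - 3/4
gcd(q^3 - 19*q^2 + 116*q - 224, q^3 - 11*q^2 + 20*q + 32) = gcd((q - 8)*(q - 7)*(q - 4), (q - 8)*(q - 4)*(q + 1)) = q^2 - 12*q + 32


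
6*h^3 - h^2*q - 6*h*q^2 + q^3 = (-6*h + q)*(-h + q)*(h + q)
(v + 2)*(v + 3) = v^2 + 5*v + 6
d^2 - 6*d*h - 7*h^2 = (d - 7*h)*(d + h)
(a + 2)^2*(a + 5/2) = a^3 + 13*a^2/2 + 14*a + 10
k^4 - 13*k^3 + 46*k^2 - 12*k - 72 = (k - 6)^2*(k - 2)*(k + 1)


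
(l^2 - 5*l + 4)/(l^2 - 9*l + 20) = (l - 1)/(l - 5)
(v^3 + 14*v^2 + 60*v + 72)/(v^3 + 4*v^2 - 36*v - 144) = (v^2 + 8*v + 12)/(v^2 - 2*v - 24)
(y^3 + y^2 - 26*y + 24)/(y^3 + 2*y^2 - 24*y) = (y - 1)/y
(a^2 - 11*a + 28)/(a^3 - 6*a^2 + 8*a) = (a - 7)/(a*(a - 2))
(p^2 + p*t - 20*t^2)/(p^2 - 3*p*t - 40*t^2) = (p - 4*t)/(p - 8*t)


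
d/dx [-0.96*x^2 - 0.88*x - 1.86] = -1.92*x - 0.88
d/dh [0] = 0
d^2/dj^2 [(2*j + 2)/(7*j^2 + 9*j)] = 4*(49*j^3 + 147*j^2 + 189*j + 81)/(j^3*(343*j^3 + 1323*j^2 + 1701*j + 729))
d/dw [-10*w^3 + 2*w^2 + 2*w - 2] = -30*w^2 + 4*w + 2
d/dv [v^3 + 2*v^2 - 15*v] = 3*v^2 + 4*v - 15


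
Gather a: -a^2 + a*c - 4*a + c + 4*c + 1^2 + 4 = -a^2 + a*(c - 4) + 5*c + 5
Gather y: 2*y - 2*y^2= -2*y^2 + 2*y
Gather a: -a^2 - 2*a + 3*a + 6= -a^2 + a + 6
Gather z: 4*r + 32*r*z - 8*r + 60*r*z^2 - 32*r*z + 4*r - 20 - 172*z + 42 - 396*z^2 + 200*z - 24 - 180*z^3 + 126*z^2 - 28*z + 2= -180*z^3 + z^2*(60*r - 270)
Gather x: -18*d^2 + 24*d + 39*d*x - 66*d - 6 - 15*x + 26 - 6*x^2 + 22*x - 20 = -18*d^2 - 42*d - 6*x^2 + x*(39*d + 7)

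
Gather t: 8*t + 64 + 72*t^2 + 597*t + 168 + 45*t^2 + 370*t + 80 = 117*t^2 + 975*t + 312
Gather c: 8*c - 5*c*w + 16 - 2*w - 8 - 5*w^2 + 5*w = c*(8 - 5*w) - 5*w^2 + 3*w + 8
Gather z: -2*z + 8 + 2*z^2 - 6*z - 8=2*z^2 - 8*z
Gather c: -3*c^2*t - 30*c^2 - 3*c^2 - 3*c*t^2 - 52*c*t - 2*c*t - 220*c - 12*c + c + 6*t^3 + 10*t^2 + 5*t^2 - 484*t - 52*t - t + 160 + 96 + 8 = c^2*(-3*t - 33) + c*(-3*t^2 - 54*t - 231) + 6*t^3 + 15*t^2 - 537*t + 264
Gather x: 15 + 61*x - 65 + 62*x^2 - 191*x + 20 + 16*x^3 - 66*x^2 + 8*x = 16*x^3 - 4*x^2 - 122*x - 30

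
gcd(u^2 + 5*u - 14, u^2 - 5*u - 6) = 1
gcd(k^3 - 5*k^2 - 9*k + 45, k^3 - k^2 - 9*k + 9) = k^2 - 9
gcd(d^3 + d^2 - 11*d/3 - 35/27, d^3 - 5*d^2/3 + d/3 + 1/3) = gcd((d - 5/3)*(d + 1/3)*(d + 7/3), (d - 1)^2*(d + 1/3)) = d + 1/3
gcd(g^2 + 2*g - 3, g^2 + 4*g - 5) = g - 1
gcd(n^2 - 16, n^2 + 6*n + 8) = n + 4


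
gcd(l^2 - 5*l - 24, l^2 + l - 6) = l + 3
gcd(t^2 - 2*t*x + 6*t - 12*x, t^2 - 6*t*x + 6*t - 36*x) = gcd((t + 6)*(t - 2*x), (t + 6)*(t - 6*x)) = t + 6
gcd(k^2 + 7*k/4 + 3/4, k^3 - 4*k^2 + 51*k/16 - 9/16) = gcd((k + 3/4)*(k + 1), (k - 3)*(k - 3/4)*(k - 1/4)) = 1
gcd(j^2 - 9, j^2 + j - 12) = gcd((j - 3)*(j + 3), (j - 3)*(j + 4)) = j - 3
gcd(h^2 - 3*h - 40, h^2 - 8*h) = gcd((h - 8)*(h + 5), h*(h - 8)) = h - 8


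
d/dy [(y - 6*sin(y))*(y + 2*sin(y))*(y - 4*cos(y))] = -4*sqrt(2)*y^2*cos(y + pi/4) + 3*y^2 - 12*y*sin(2*y) - 8*sqrt(2)*y*sin(y + pi/4) + 16*y*cos(2*y) - 12*sin(y) + 8*sin(2*y) + 36*sin(3*y) + 6*cos(2*y) - 6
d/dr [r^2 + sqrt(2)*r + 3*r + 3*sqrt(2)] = 2*r + sqrt(2) + 3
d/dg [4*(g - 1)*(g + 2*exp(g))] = 8*g*exp(g) + 8*g - 4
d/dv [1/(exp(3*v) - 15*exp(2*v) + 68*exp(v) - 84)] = (-3*exp(2*v) + 30*exp(v) - 68)*exp(v)/(exp(3*v) - 15*exp(2*v) + 68*exp(v) - 84)^2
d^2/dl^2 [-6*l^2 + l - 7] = -12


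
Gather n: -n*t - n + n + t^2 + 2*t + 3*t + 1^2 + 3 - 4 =-n*t + t^2 + 5*t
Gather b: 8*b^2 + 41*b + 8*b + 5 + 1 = 8*b^2 + 49*b + 6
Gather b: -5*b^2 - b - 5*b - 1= -5*b^2 - 6*b - 1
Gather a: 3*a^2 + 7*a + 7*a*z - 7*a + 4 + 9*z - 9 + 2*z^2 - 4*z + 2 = 3*a^2 + 7*a*z + 2*z^2 + 5*z - 3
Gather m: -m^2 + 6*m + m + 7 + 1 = -m^2 + 7*m + 8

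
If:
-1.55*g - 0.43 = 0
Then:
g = -0.28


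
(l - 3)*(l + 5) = l^2 + 2*l - 15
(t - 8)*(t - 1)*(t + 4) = t^3 - 5*t^2 - 28*t + 32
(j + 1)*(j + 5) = j^2 + 6*j + 5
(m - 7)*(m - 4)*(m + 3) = m^3 - 8*m^2 - 5*m + 84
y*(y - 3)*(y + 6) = y^3 + 3*y^2 - 18*y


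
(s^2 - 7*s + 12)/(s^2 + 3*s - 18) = (s - 4)/(s + 6)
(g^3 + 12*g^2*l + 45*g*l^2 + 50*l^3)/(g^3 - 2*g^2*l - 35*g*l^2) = (g^2 + 7*g*l + 10*l^2)/(g*(g - 7*l))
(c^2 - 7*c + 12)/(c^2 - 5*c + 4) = (c - 3)/(c - 1)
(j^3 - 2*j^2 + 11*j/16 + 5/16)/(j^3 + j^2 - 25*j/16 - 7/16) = (4*j - 5)/(4*j + 7)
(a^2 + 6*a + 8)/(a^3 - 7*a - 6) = (a + 4)/(a^2 - 2*a - 3)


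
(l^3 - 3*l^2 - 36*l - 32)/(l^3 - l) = (l^2 - 4*l - 32)/(l*(l - 1))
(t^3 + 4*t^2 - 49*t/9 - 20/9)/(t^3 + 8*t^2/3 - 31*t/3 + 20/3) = (t + 1/3)/(t - 1)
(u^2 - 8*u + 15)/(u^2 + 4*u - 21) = (u - 5)/(u + 7)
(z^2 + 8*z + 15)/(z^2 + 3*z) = (z + 5)/z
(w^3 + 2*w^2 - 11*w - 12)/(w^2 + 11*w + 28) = (w^2 - 2*w - 3)/(w + 7)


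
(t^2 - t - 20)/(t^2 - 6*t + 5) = (t + 4)/(t - 1)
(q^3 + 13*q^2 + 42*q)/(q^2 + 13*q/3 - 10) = 3*q*(q + 7)/(3*q - 5)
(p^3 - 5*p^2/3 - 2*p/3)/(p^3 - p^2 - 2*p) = (p + 1/3)/(p + 1)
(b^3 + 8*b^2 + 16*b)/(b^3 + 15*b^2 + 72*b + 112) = b/(b + 7)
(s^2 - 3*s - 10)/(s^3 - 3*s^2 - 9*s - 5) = (s + 2)/(s^2 + 2*s + 1)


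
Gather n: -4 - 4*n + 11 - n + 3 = 10 - 5*n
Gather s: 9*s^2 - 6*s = 9*s^2 - 6*s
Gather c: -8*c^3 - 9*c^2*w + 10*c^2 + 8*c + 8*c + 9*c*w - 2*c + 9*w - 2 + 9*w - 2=-8*c^3 + c^2*(10 - 9*w) + c*(9*w + 14) + 18*w - 4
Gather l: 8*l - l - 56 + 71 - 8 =7*l + 7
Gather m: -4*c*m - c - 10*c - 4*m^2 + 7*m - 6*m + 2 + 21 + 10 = -11*c - 4*m^2 + m*(1 - 4*c) + 33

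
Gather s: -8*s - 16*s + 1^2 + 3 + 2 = 6 - 24*s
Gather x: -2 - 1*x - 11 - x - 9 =-2*x - 22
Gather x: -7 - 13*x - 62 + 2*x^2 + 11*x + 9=2*x^2 - 2*x - 60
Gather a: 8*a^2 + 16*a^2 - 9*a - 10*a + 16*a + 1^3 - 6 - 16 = 24*a^2 - 3*a - 21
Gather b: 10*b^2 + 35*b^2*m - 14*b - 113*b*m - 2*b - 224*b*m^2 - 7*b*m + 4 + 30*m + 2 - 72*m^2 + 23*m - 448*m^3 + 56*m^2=b^2*(35*m + 10) + b*(-224*m^2 - 120*m - 16) - 448*m^3 - 16*m^2 + 53*m + 6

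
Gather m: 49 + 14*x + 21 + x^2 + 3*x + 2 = x^2 + 17*x + 72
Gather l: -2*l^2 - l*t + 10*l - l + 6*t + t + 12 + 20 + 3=-2*l^2 + l*(9 - t) + 7*t + 35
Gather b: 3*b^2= 3*b^2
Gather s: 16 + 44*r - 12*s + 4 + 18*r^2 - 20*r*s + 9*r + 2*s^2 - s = 18*r^2 + 53*r + 2*s^2 + s*(-20*r - 13) + 20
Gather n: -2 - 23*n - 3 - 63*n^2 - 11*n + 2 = -63*n^2 - 34*n - 3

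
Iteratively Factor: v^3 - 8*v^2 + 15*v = (v)*(v^2 - 8*v + 15) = v*(v - 5)*(v - 3)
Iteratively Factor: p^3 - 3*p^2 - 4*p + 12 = (p - 2)*(p^2 - p - 6) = (p - 3)*(p - 2)*(p + 2)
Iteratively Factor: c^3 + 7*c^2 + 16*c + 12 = (c + 2)*(c^2 + 5*c + 6) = (c + 2)*(c + 3)*(c + 2)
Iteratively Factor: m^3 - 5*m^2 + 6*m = (m - 2)*(m^2 - 3*m) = (m - 3)*(m - 2)*(m)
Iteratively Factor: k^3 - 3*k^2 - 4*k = (k)*(k^2 - 3*k - 4) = k*(k + 1)*(k - 4)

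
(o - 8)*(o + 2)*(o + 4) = o^3 - 2*o^2 - 40*o - 64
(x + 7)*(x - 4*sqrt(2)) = x^2 - 4*sqrt(2)*x + 7*x - 28*sqrt(2)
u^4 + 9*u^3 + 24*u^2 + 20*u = u*(u + 2)^2*(u + 5)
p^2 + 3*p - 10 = (p - 2)*(p + 5)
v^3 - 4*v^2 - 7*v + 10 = (v - 5)*(v - 1)*(v + 2)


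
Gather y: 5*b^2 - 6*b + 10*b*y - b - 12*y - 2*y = 5*b^2 - 7*b + y*(10*b - 14)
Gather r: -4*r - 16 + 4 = -4*r - 12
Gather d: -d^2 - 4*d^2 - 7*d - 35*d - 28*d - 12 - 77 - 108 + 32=-5*d^2 - 70*d - 165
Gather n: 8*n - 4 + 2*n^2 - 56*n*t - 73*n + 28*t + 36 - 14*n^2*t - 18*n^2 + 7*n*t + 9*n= n^2*(-14*t - 16) + n*(-49*t - 56) + 28*t + 32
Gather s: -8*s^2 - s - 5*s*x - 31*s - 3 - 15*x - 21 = -8*s^2 + s*(-5*x - 32) - 15*x - 24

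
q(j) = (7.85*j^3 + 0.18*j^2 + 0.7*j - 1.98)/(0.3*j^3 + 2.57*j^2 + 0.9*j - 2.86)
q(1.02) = 6.91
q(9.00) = 13.29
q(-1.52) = -46.02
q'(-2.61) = 4.29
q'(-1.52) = -255.81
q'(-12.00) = 14.63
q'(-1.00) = -31.60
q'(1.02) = -22.20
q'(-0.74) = -8.63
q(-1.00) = 6.95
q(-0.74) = 2.49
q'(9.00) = 0.73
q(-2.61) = -20.41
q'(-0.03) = -0.07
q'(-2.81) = 5.79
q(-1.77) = -23.87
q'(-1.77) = -28.18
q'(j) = (-0.9*j^2 - 5.14*j - 0.9)*(7.85*j^3 + 0.18*j^2 + 0.7*j - 1.98)/(0.3*j^3 + 2.57*j^2 + 0.9*j - 2.86)^2 + (23.55*j^2 + 0.36*j + 0.7)/(0.3*j^3 + 2.57*j^2 + 0.9*j - 2.86) = (20.1205*j^4 + 13.71*j^3 - 67.208*j^2 + 9.1476*j - 0.22)/(0.09*j^6 + 1.542*j^5 + 7.1449*j^4 + 2.91*j^3 - 13.8904*j^2 - 5.148*j + 8.1796)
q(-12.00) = 83.65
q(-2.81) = -21.42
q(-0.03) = 0.69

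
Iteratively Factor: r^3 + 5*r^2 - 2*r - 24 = (r + 3)*(r^2 + 2*r - 8) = (r + 3)*(r + 4)*(r - 2)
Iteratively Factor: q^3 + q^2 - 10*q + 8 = (q + 4)*(q^2 - 3*q + 2) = (q - 1)*(q + 4)*(q - 2)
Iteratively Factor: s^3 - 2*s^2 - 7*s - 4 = (s + 1)*(s^2 - 3*s - 4) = (s + 1)^2*(s - 4)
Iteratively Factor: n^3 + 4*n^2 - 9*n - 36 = (n + 3)*(n^2 + n - 12) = (n + 3)*(n + 4)*(n - 3)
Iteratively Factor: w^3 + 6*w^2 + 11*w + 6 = (w + 1)*(w^2 + 5*w + 6) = (w + 1)*(w + 2)*(w + 3)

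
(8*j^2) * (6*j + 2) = 48*j^3 + 16*j^2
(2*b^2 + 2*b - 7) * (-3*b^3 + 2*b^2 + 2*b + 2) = -6*b^5 - 2*b^4 + 29*b^3 - 6*b^2 - 10*b - 14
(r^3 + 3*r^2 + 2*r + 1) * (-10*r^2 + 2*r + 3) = -10*r^5 - 28*r^4 - 11*r^3 + 3*r^2 + 8*r + 3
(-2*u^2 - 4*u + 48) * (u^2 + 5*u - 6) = -2*u^4 - 14*u^3 + 40*u^2 + 264*u - 288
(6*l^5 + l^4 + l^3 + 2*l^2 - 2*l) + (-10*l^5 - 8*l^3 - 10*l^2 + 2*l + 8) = -4*l^5 + l^4 - 7*l^3 - 8*l^2 + 8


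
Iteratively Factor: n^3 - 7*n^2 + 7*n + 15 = (n - 5)*(n^2 - 2*n - 3) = (n - 5)*(n - 3)*(n + 1)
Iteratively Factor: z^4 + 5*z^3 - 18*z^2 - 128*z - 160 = (z - 5)*(z^3 + 10*z^2 + 32*z + 32) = (z - 5)*(z + 4)*(z^2 + 6*z + 8) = (z - 5)*(z + 2)*(z + 4)*(z + 4)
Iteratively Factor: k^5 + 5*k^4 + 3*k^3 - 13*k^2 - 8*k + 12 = (k + 2)*(k^4 + 3*k^3 - 3*k^2 - 7*k + 6) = (k - 1)*(k + 2)*(k^3 + 4*k^2 + k - 6) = (k - 1)^2*(k + 2)*(k^2 + 5*k + 6) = (k - 1)^2*(k + 2)*(k + 3)*(k + 2)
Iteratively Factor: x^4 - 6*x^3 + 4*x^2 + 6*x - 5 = (x - 1)*(x^3 - 5*x^2 - x + 5) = (x - 1)^2*(x^2 - 4*x - 5) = (x - 1)^2*(x + 1)*(x - 5)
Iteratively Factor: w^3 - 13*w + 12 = (w - 3)*(w^2 + 3*w - 4) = (w - 3)*(w + 4)*(w - 1)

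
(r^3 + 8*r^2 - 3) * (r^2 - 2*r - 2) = r^5 + 6*r^4 - 18*r^3 - 19*r^2 + 6*r + 6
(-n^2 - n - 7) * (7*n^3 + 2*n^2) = -7*n^5 - 9*n^4 - 51*n^3 - 14*n^2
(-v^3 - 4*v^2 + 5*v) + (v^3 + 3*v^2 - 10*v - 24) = -v^2 - 5*v - 24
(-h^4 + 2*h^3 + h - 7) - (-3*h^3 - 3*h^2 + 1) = -h^4 + 5*h^3 + 3*h^2 + h - 8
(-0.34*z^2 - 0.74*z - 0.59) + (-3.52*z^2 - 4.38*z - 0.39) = -3.86*z^2 - 5.12*z - 0.98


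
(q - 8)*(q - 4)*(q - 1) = q^3 - 13*q^2 + 44*q - 32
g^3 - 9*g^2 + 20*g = g*(g - 5)*(g - 4)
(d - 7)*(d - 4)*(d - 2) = d^3 - 13*d^2 + 50*d - 56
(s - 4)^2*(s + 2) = s^3 - 6*s^2 + 32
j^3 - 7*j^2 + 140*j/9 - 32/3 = (j - 3)*(j - 8/3)*(j - 4/3)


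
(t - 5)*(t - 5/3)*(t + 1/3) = t^3 - 19*t^2/3 + 55*t/9 + 25/9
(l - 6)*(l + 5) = l^2 - l - 30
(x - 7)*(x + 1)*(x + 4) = x^3 - 2*x^2 - 31*x - 28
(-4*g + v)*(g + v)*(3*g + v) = -12*g^3 - 13*g^2*v + v^3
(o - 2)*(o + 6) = o^2 + 4*o - 12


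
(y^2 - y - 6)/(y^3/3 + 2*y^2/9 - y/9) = 9*(y^2 - y - 6)/(y*(3*y^2 + 2*y - 1))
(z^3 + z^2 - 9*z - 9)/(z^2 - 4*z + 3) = (z^2 + 4*z + 3)/(z - 1)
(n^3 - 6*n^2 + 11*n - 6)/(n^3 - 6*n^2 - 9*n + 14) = (n^2 - 5*n + 6)/(n^2 - 5*n - 14)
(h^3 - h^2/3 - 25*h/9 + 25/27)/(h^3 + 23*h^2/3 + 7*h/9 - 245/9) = (9*h^2 + 12*h - 5)/(3*(3*h^2 + 28*h + 49))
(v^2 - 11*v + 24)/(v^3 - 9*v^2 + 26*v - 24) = (v - 8)/(v^2 - 6*v + 8)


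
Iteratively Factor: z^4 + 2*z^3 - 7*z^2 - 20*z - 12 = (z + 2)*(z^3 - 7*z - 6) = (z + 2)^2*(z^2 - 2*z - 3) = (z + 1)*(z + 2)^2*(z - 3)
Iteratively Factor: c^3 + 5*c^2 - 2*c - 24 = (c - 2)*(c^2 + 7*c + 12) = (c - 2)*(c + 4)*(c + 3)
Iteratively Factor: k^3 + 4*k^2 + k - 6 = (k + 2)*(k^2 + 2*k - 3) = (k - 1)*(k + 2)*(k + 3)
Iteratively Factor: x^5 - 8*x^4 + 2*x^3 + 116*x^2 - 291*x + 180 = (x - 1)*(x^4 - 7*x^3 - 5*x^2 + 111*x - 180) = (x - 3)*(x - 1)*(x^3 - 4*x^2 - 17*x + 60) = (x - 5)*(x - 3)*(x - 1)*(x^2 + x - 12) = (x - 5)*(x - 3)^2*(x - 1)*(x + 4)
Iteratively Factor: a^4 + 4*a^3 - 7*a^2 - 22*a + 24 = (a - 2)*(a^3 + 6*a^2 + 5*a - 12) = (a - 2)*(a + 4)*(a^2 + 2*a - 3) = (a - 2)*(a - 1)*(a + 4)*(a + 3)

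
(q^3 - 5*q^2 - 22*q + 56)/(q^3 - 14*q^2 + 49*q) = (q^2 + 2*q - 8)/(q*(q - 7))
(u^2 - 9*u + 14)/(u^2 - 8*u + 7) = (u - 2)/(u - 1)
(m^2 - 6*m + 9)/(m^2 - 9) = (m - 3)/(m + 3)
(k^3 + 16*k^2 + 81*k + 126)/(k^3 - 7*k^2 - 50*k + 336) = (k^2 + 9*k + 18)/(k^2 - 14*k + 48)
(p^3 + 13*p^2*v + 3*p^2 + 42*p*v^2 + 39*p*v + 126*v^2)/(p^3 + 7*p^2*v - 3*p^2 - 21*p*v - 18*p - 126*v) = (p + 6*v)/(p - 6)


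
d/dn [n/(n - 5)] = -5/(n - 5)^2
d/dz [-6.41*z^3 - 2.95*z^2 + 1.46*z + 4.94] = -19.23*z^2 - 5.9*z + 1.46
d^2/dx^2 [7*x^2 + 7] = 14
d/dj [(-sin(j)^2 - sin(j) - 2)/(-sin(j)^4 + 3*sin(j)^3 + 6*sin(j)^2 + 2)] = 2*(-sin(j)^5 - sin(j)^3 + 12*sin(j)^2 + 10*sin(j) - 1)*cos(j)/(sin(j)^4 - 3*sin(j)^3 - 6*sin(j)^2 - 2)^2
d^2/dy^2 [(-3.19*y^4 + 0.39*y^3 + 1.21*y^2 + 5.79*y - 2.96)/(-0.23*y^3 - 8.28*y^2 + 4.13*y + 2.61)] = (4.44089209850063e-16*y^8 + 444.820368*y^6 - 647.089866*y^5 - 161.147172*y^4 - 287.623434000001*y^3 + 1237.667334*y^2 - 1363.366242*y + 337.251796)/(0.012167*y^9 + 1.314036*y^8 + 46.649865*y^7 + 520.058313*y^6 - 867.492219*y^5 - 98.243442*y^4 + 469.770976*y^3 + 35.657037*y^2 - 84.401919*y - 17.779581)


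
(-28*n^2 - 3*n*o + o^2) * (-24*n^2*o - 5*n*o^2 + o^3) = 672*n^4*o + 212*n^3*o^2 - 37*n^2*o^3 - 8*n*o^4 + o^5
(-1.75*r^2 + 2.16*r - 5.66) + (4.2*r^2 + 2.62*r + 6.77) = 2.45*r^2 + 4.78*r + 1.11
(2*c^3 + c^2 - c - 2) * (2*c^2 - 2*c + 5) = 4*c^5 - 2*c^4 + 6*c^3 + 3*c^2 - c - 10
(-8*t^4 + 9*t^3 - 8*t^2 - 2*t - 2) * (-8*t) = 64*t^5 - 72*t^4 + 64*t^3 + 16*t^2 + 16*t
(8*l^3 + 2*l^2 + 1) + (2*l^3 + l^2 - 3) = 10*l^3 + 3*l^2 - 2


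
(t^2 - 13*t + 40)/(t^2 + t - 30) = (t - 8)/(t + 6)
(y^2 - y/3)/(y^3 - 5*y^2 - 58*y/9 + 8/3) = 3*y/(3*y^2 - 14*y - 24)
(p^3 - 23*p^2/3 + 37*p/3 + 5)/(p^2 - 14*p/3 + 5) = (3*p^2 - 14*p - 5)/(3*p - 5)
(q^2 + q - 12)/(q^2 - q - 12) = (-q^2 - q + 12)/(-q^2 + q + 12)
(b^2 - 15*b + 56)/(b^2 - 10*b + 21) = (b - 8)/(b - 3)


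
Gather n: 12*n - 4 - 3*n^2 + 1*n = -3*n^2 + 13*n - 4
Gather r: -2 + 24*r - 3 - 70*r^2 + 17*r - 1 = -70*r^2 + 41*r - 6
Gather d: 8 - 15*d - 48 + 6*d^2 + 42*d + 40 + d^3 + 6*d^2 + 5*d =d^3 + 12*d^2 + 32*d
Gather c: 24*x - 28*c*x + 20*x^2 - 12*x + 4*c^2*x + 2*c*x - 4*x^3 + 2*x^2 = 4*c^2*x - 26*c*x - 4*x^3 + 22*x^2 + 12*x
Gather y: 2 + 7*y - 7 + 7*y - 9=14*y - 14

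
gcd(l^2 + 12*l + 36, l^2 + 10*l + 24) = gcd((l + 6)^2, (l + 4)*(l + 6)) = l + 6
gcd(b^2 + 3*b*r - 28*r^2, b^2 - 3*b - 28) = 1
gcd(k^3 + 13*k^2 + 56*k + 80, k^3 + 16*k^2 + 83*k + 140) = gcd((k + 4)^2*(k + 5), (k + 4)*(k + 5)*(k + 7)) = k^2 + 9*k + 20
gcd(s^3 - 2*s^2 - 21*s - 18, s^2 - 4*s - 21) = s + 3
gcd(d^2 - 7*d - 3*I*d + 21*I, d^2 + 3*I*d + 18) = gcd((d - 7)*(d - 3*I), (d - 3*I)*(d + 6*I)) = d - 3*I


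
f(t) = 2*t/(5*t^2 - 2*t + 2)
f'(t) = 2*t*(2 - 10*t)/(5*t^2 - 2*t + 2)^2 + 2/(5*t^2 - 2*t + 2)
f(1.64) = 0.27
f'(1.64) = -0.15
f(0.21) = 0.23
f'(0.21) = 1.10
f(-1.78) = -0.17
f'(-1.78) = -0.06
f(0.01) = 0.01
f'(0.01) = 1.02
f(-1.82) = -0.16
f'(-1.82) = -0.06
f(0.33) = 0.35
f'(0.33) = 0.82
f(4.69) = 0.09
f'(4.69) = -0.02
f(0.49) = 0.44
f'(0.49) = 0.32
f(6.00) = 0.07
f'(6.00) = -0.01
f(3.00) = 0.15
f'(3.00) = -0.05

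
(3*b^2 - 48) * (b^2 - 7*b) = 3*b^4 - 21*b^3 - 48*b^2 + 336*b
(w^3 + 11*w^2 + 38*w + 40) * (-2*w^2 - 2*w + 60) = -2*w^5 - 24*w^4 - 38*w^3 + 504*w^2 + 2200*w + 2400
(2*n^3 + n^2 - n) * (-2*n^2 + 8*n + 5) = -4*n^5 + 14*n^4 + 20*n^3 - 3*n^2 - 5*n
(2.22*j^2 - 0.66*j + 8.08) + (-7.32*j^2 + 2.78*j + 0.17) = -5.1*j^2 + 2.12*j + 8.25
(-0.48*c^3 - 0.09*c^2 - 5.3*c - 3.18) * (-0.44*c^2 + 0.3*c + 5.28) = 0.2112*c^5 - 0.1044*c^4 - 0.2294*c^3 - 0.666*c^2 - 28.938*c - 16.7904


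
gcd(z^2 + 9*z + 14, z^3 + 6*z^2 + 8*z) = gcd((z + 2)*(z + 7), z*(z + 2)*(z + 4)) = z + 2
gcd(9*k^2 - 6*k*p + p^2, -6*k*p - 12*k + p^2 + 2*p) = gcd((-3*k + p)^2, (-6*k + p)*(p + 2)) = 1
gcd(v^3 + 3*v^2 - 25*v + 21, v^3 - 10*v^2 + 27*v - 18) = v^2 - 4*v + 3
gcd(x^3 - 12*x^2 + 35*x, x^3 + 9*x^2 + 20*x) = x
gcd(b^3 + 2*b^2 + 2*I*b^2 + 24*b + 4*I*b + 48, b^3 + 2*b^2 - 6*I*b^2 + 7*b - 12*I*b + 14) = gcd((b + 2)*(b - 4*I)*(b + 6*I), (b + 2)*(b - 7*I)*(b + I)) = b + 2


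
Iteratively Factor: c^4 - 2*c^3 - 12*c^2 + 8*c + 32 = (c - 4)*(c^3 + 2*c^2 - 4*c - 8) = (c - 4)*(c + 2)*(c^2 - 4) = (c - 4)*(c + 2)^2*(c - 2)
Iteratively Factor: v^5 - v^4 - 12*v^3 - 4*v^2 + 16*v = (v)*(v^4 - v^3 - 12*v^2 - 4*v + 16) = v*(v - 4)*(v^3 + 3*v^2 - 4) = v*(v - 4)*(v + 2)*(v^2 + v - 2) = v*(v - 4)*(v + 2)^2*(v - 1)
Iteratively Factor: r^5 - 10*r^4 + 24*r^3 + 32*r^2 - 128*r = (r - 4)*(r^4 - 6*r^3 + 32*r) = (r - 4)*(r + 2)*(r^3 - 8*r^2 + 16*r) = (r - 4)^2*(r + 2)*(r^2 - 4*r) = (r - 4)^3*(r + 2)*(r)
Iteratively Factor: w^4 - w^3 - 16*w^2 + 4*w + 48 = (w + 3)*(w^3 - 4*w^2 - 4*w + 16) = (w + 2)*(w + 3)*(w^2 - 6*w + 8) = (w - 2)*(w + 2)*(w + 3)*(w - 4)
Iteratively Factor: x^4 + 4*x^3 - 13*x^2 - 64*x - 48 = (x + 3)*(x^3 + x^2 - 16*x - 16) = (x + 1)*(x + 3)*(x^2 - 16) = (x - 4)*(x + 1)*(x + 3)*(x + 4)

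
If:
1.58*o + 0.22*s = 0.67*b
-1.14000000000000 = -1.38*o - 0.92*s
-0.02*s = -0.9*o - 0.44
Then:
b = -0.43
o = -0.45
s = 1.91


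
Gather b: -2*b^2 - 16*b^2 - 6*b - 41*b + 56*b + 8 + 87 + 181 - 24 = -18*b^2 + 9*b + 252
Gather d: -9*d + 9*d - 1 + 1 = 0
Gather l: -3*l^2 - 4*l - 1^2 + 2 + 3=-3*l^2 - 4*l + 4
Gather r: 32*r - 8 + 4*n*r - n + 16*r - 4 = -n + r*(4*n + 48) - 12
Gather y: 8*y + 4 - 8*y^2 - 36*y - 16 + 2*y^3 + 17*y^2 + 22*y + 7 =2*y^3 + 9*y^2 - 6*y - 5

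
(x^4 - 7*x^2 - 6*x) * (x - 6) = x^5 - 6*x^4 - 7*x^3 + 36*x^2 + 36*x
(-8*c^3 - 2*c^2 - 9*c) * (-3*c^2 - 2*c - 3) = 24*c^5 + 22*c^4 + 55*c^3 + 24*c^2 + 27*c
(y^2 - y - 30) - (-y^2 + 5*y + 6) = 2*y^2 - 6*y - 36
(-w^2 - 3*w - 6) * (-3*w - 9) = 3*w^3 + 18*w^2 + 45*w + 54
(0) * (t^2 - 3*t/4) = 0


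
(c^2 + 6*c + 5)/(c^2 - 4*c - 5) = (c + 5)/(c - 5)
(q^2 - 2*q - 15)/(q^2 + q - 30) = (q + 3)/(q + 6)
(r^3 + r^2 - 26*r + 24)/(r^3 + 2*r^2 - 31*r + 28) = (r + 6)/(r + 7)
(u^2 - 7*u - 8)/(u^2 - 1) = (u - 8)/(u - 1)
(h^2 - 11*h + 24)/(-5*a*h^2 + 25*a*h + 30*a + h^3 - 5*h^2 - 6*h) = (-h^2 + 11*h - 24)/(5*a*h^2 - 25*a*h - 30*a - h^3 + 5*h^2 + 6*h)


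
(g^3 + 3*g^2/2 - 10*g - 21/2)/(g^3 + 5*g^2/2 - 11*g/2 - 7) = (g - 3)/(g - 2)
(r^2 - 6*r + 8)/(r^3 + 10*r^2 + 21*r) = (r^2 - 6*r + 8)/(r*(r^2 + 10*r + 21))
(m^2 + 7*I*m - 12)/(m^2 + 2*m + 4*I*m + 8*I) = (m + 3*I)/(m + 2)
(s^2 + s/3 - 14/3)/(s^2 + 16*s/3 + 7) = (s - 2)/(s + 3)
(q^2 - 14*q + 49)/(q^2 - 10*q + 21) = (q - 7)/(q - 3)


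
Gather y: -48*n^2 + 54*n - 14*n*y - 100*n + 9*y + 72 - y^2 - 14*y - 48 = -48*n^2 - 46*n - y^2 + y*(-14*n - 5) + 24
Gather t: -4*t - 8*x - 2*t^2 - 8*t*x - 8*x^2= -2*t^2 + t*(-8*x - 4) - 8*x^2 - 8*x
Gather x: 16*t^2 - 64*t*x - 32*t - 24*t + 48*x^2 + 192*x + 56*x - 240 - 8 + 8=16*t^2 - 56*t + 48*x^2 + x*(248 - 64*t) - 240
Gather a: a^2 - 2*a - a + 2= a^2 - 3*a + 2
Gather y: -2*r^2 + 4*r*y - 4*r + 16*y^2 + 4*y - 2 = -2*r^2 - 4*r + 16*y^2 + y*(4*r + 4) - 2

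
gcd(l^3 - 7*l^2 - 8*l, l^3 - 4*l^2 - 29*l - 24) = l^2 - 7*l - 8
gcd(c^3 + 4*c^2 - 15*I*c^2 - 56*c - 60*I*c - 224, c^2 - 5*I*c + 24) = c - 8*I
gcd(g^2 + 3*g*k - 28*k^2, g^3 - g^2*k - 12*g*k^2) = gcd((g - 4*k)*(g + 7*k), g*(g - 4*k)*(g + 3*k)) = g - 4*k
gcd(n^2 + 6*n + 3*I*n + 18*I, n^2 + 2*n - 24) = n + 6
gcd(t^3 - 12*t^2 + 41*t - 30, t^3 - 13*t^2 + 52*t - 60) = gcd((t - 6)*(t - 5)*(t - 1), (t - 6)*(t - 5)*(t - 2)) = t^2 - 11*t + 30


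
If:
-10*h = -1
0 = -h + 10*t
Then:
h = 1/10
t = 1/100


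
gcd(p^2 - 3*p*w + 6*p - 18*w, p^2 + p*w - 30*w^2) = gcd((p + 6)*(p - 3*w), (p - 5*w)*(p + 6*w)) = 1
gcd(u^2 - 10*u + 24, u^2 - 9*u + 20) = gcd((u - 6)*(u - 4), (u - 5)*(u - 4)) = u - 4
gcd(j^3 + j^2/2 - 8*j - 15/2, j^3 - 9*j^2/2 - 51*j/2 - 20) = j^2 + 7*j/2 + 5/2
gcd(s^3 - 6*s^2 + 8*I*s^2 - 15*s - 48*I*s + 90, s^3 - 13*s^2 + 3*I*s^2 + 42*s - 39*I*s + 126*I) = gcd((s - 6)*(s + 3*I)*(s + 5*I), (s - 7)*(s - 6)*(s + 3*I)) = s^2 + s*(-6 + 3*I) - 18*I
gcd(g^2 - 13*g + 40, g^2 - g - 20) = g - 5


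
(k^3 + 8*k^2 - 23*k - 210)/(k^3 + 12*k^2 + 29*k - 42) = (k - 5)/(k - 1)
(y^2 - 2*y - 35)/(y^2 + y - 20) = (y - 7)/(y - 4)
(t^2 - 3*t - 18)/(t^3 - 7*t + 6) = (t - 6)/(t^2 - 3*t + 2)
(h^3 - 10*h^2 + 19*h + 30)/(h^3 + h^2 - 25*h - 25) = (h - 6)/(h + 5)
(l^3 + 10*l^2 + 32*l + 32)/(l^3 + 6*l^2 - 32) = (l + 2)/(l - 2)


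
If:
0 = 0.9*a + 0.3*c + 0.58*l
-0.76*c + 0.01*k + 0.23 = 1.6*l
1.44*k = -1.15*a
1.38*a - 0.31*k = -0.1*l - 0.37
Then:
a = -0.16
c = 2.54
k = 0.13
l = -1.06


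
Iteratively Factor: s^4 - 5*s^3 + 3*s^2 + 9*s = (s - 3)*(s^3 - 2*s^2 - 3*s) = (s - 3)*(s + 1)*(s^2 - 3*s) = (s - 3)^2*(s + 1)*(s)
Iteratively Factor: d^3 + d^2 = (d + 1)*(d^2) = d*(d + 1)*(d)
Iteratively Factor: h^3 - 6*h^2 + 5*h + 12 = (h - 4)*(h^2 - 2*h - 3) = (h - 4)*(h - 3)*(h + 1)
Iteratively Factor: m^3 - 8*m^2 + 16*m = (m)*(m^2 - 8*m + 16) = m*(m - 4)*(m - 4)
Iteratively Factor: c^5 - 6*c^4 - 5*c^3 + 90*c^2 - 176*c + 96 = (c - 1)*(c^4 - 5*c^3 - 10*c^2 + 80*c - 96) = (c - 1)*(c + 4)*(c^3 - 9*c^2 + 26*c - 24) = (c - 2)*(c - 1)*(c + 4)*(c^2 - 7*c + 12) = (c - 3)*(c - 2)*(c - 1)*(c + 4)*(c - 4)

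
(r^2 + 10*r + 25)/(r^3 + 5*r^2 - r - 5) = (r + 5)/(r^2 - 1)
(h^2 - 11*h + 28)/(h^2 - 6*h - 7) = (h - 4)/(h + 1)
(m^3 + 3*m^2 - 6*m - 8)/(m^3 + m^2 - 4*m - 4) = (m + 4)/(m + 2)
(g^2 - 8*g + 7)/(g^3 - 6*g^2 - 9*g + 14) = 1/(g + 2)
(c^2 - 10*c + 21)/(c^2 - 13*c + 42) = (c - 3)/(c - 6)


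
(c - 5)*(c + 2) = c^2 - 3*c - 10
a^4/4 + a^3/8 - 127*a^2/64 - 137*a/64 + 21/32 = (a/4 + 1/2)*(a - 3)*(a - 1/4)*(a + 7/4)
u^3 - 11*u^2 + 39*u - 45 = (u - 5)*(u - 3)^2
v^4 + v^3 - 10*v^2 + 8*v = v*(v - 2)*(v - 1)*(v + 4)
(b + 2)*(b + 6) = b^2 + 8*b + 12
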